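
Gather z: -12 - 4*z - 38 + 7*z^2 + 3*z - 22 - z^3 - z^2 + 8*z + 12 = -z^3 + 6*z^2 + 7*z - 60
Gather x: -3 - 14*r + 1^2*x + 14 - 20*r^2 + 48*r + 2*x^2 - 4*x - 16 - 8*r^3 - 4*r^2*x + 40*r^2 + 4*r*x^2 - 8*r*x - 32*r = -8*r^3 + 20*r^2 + 2*r + x^2*(4*r + 2) + x*(-4*r^2 - 8*r - 3) - 5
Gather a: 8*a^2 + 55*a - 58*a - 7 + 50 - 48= 8*a^2 - 3*a - 5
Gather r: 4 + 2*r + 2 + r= 3*r + 6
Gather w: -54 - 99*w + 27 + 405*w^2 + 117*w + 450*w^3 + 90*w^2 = 450*w^3 + 495*w^2 + 18*w - 27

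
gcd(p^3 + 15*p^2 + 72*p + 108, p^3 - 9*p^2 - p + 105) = p + 3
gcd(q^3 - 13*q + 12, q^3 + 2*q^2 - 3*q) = q - 1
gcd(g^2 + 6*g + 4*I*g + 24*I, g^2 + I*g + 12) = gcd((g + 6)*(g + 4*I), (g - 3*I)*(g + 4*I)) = g + 4*I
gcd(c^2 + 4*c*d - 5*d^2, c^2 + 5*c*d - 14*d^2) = 1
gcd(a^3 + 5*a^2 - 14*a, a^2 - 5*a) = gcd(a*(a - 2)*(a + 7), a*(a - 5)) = a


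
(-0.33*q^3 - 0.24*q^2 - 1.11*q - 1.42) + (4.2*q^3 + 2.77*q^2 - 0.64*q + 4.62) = 3.87*q^3 + 2.53*q^2 - 1.75*q + 3.2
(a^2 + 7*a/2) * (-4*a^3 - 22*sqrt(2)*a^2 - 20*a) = -4*a^5 - 22*sqrt(2)*a^4 - 14*a^4 - 77*sqrt(2)*a^3 - 20*a^3 - 70*a^2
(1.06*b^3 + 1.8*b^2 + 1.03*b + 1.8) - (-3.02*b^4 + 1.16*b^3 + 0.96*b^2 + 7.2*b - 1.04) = 3.02*b^4 - 0.0999999999999999*b^3 + 0.84*b^2 - 6.17*b + 2.84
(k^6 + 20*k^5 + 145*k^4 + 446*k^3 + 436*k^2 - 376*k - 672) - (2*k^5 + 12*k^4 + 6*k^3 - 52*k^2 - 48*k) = k^6 + 18*k^5 + 133*k^4 + 440*k^3 + 488*k^2 - 328*k - 672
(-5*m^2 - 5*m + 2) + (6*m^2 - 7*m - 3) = m^2 - 12*m - 1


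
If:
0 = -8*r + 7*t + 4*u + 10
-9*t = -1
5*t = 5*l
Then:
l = 1/9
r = u/2 + 97/72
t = 1/9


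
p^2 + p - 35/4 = (p - 5/2)*(p + 7/2)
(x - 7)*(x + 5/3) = x^2 - 16*x/3 - 35/3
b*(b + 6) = b^2 + 6*b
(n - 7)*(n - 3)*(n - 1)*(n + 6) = n^4 - 5*n^3 - 35*n^2 + 165*n - 126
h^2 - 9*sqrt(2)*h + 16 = (h - 8*sqrt(2))*(h - sqrt(2))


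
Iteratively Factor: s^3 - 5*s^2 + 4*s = (s - 4)*(s^2 - s) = (s - 4)*(s - 1)*(s)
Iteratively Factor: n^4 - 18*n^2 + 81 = (n - 3)*(n^3 + 3*n^2 - 9*n - 27) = (n - 3)*(n + 3)*(n^2 - 9) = (n - 3)^2*(n + 3)*(n + 3)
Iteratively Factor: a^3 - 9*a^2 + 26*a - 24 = (a - 3)*(a^2 - 6*a + 8) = (a - 4)*(a - 3)*(a - 2)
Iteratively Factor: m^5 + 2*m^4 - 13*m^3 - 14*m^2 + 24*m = (m - 3)*(m^4 + 5*m^3 + 2*m^2 - 8*m) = (m - 3)*(m - 1)*(m^3 + 6*m^2 + 8*m) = (m - 3)*(m - 1)*(m + 4)*(m^2 + 2*m) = (m - 3)*(m - 1)*(m + 2)*(m + 4)*(m)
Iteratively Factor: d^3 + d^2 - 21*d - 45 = (d - 5)*(d^2 + 6*d + 9) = (d - 5)*(d + 3)*(d + 3)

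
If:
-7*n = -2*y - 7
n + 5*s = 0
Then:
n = 2*y/7 + 1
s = -2*y/35 - 1/5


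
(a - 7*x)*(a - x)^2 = a^3 - 9*a^2*x + 15*a*x^2 - 7*x^3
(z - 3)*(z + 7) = z^2 + 4*z - 21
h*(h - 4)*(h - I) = h^3 - 4*h^2 - I*h^2 + 4*I*h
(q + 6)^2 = q^2 + 12*q + 36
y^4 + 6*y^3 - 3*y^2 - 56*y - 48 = (y - 3)*(y + 1)*(y + 4)^2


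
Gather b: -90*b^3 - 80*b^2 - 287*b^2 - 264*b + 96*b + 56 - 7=-90*b^3 - 367*b^2 - 168*b + 49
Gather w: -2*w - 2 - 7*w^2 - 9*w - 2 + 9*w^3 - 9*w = 9*w^3 - 7*w^2 - 20*w - 4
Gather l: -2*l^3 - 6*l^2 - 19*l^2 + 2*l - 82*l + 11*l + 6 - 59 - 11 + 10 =-2*l^3 - 25*l^2 - 69*l - 54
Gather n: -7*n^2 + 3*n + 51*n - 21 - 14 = -7*n^2 + 54*n - 35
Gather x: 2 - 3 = -1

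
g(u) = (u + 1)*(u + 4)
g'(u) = 2*u + 5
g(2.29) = 20.69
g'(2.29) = 9.58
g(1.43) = 13.19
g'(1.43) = 7.86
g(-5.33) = 5.76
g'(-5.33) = -5.66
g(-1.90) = -1.89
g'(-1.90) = 1.20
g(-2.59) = -2.24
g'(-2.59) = -0.18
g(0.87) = 9.11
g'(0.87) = 6.74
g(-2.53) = -2.25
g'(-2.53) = -0.06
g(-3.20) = -1.76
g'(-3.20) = -1.40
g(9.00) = 130.00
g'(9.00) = 23.00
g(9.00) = 130.00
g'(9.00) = 23.00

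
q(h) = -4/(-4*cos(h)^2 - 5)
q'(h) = 32*sin(h)*cos(h)/(-4*cos(h)^2 - 5)^2 = 32*sin(h)*cos(h)/(4*cos(h)^2 + 5)^2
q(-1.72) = 0.79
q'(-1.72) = 0.18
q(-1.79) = 0.77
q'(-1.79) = 0.25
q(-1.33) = 0.77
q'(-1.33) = -0.27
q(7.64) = 0.77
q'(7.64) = 0.25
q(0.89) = 0.61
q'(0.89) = 0.36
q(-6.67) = 0.47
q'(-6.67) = -0.16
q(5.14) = 0.70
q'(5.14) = -0.37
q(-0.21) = 0.45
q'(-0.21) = -0.08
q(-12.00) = 0.51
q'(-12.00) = 0.24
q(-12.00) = 0.51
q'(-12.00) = 0.24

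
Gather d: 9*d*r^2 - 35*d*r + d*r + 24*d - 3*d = d*(9*r^2 - 34*r + 21)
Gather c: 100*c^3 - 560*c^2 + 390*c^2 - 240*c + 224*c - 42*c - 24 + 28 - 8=100*c^3 - 170*c^2 - 58*c - 4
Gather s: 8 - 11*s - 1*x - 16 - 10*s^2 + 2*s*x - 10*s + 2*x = -10*s^2 + s*(2*x - 21) + x - 8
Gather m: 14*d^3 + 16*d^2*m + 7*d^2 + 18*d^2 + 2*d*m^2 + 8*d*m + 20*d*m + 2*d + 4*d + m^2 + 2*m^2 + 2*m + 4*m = 14*d^3 + 25*d^2 + 6*d + m^2*(2*d + 3) + m*(16*d^2 + 28*d + 6)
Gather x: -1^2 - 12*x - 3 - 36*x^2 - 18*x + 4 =-36*x^2 - 30*x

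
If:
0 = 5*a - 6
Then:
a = 6/5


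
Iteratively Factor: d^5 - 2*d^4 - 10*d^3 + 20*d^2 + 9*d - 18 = (d + 1)*(d^4 - 3*d^3 - 7*d^2 + 27*d - 18) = (d + 1)*(d + 3)*(d^3 - 6*d^2 + 11*d - 6) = (d - 1)*(d + 1)*(d + 3)*(d^2 - 5*d + 6) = (d - 2)*(d - 1)*(d + 1)*(d + 3)*(d - 3)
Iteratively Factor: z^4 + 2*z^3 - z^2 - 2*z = (z - 1)*(z^3 + 3*z^2 + 2*z) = (z - 1)*(z + 1)*(z^2 + 2*z) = (z - 1)*(z + 1)*(z + 2)*(z)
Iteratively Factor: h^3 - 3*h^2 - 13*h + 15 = (h + 3)*(h^2 - 6*h + 5) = (h - 5)*(h + 3)*(h - 1)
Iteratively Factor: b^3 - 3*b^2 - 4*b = (b)*(b^2 - 3*b - 4) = b*(b + 1)*(b - 4)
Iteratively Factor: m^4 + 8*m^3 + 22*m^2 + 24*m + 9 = (m + 3)*(m^3 + 5*m^2 + 7*m + 3) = (m + 1)*(m + 3)*(m^2 + 4*m + 3) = (m + 1)^2*(m + 3)*(m + 3)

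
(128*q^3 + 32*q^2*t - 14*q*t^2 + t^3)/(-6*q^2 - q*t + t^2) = (-64*q^2 + 16*q*t - t^2)/(3*q - t)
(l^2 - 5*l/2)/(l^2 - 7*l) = (l - 5/2)/(l - 7)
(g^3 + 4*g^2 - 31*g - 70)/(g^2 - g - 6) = (g^2 + 2*g - 35)/(g - 3)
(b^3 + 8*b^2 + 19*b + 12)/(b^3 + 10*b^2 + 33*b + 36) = (b + 1)/(b + 3)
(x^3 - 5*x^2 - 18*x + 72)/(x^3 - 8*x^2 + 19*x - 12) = (x^2 - 2*x - 24)/(x^2 - 5*x + 4)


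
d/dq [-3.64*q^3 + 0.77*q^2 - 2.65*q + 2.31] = -10.92*q^2 + 1.54*q - 2.65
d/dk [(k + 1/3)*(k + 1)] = 2*k + 4/3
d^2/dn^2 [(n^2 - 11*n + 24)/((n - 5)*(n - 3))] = -6/(n^3 - 15*n^2 + 75*n - 125)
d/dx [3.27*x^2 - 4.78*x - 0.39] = 6.54*x - 4.78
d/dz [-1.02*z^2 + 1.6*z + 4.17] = 1.6 - 2.04*z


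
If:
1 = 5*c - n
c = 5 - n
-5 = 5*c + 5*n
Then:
No Solution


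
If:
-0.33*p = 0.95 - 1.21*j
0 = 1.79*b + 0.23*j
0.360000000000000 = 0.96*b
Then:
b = 0.38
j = -2.92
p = -13.58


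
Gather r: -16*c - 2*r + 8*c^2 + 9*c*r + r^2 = 8*c^2 - 16*c + r^2 + r*(9*c - 2)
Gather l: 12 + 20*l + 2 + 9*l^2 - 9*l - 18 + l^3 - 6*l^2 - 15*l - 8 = l^3 + 3*l^2 - 4*l - 12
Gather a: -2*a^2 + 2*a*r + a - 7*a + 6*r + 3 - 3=-2*a^2 + a*(2*r - 6) + 6*r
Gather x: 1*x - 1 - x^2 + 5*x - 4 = -x^2 + 6*x - 5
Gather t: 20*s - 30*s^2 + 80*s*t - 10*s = -30*s^2 + 80*s*t + 10*s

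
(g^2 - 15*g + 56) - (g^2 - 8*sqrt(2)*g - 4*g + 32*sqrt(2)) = -11*g + 8*sqrt(2)*g - 32*sqrt(2) + 56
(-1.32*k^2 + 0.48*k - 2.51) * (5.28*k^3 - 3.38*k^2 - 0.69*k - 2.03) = -6.9696*k^5 + 6.996*k^4 - 13.9644*k^3 + 10.8322*k^2 + 0.7575*k + 5.0953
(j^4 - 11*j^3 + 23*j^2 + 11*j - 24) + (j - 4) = j^4 - 11*j^3 + 23*j^2 + 12*j - 28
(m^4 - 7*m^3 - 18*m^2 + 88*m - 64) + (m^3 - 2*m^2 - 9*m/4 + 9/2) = m^4 - 6*m^3 - 20*m^2 + 343*m/4 - 119/2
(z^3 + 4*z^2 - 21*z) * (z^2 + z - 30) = z^5 + 5*z^4 - 47*z^3 - 141*z^2 + 630*z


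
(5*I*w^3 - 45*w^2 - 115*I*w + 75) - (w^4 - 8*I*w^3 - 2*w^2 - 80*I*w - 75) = -w^4 + 13*I*w^3 - 43*w^2 - 35*I*w + 150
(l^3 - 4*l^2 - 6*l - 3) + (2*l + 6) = l^3 - 4*l^2 - 4*l + 3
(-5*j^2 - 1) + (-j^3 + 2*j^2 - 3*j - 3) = -j^3 - 3*j^2 - 3*j - 4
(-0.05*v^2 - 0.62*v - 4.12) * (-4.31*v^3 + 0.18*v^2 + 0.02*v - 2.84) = 0.2155*v^5 + 2.6632*v^4 + 17.6446*v^3 - 0.612*v^2 + 1.6784*v + 11.7008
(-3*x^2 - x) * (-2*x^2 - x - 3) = 6*x^4 + 5*x^3 + 10*x^2 + 3*x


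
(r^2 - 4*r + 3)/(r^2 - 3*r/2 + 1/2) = 2*(r - 3)/(2*r - 1)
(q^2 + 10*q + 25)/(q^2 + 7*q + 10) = (q + 5)/(q + 2)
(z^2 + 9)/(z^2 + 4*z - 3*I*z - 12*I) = (z + 3*I)/(z + 4)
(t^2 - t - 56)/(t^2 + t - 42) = (t - 8)/(t - 6)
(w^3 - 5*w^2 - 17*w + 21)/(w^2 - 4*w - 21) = w - 1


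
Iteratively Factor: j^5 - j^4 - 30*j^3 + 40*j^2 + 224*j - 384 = (j - 4)*(j^4 + 3*j^3 - 18*j^2 - 32*j + 96) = (j - 4)*(j + 4)*(j^3 - j^2 - 14*j + 24) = (j - 4)*(j - 3)*(j + 4)*(j^2 + 2*j - 8) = (j - 4)*(j - 3)*(j - 2)*(j + 4)*(j + 4)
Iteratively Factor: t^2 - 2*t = (t)*(t - 2)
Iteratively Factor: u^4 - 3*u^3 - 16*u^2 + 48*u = (u + 4)*(u^3 - 7*u^2 + 12*u) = u*(u + 4)*(u^2 - 7*u + 12) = u*(u - 3)*(u + 4)*(u - 4)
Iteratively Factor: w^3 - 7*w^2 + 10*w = (w - 5)*(w^2 - 2*w) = (w - 5)*(w - 2)*(w)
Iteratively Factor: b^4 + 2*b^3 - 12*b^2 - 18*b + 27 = (b + 3)*(b^3 - b^2 - 9*b + 9) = (b + 3)^2*(b^2 - 4*b + 3) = (b - 3)*(b + 3)^2*(b - 1)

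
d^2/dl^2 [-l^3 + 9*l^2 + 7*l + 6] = 18 - 6*l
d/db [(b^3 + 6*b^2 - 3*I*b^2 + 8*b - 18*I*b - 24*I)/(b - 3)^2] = (b^3 - 9*b^2 + b*(-44 + 36*I) - 24 + 102*I)/(b^3 - 9*b^2 + 27*b - 27)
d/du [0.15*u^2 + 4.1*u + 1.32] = 0.3*u + 4.1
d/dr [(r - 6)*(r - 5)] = 2*r - 11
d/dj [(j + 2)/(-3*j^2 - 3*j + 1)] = (3*j^2 + 12*j + 7)/(9*j^4 + 18*j^3 + 3*j^2 - 6*j + 1)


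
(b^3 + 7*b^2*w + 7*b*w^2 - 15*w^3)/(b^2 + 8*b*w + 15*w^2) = b - w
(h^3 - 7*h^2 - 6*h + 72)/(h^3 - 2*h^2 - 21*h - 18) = (h - 4)/(h + 1)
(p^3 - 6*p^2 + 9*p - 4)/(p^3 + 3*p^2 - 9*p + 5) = (p - 4)/(p + 5)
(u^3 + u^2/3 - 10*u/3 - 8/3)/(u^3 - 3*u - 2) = (u + 4/3)/(u + 1)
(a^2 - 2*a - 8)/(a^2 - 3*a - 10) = (a - 4)/(a - 5)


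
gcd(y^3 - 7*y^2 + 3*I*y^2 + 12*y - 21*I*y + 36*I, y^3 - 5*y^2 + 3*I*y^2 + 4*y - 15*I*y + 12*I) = y^2 + y*(-4 + 3*I) - 12*I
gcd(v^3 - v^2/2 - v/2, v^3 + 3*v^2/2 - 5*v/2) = v^2 - v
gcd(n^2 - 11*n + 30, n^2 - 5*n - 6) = n - 6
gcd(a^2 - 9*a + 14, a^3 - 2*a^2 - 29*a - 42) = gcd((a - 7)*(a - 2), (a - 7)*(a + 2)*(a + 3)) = a - 7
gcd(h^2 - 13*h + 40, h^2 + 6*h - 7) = 1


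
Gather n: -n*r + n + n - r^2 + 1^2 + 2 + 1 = n*(2 - r) - r^2 + 4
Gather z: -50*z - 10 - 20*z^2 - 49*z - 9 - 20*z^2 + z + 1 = -40*z^2 - 98*z - 18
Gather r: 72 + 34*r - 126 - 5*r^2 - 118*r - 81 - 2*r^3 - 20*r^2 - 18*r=-2*r^3 - 25*r^2 - 102*r - 135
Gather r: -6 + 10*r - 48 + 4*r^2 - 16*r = 4*r^2 - 6*r - 54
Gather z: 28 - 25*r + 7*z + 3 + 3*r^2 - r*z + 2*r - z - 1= 3*r^2 - 23*r + z*(6 - r) + 30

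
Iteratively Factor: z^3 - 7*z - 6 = (z + 2)*(z^2 - 2*z - 3) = (z - 3)*(z + 2)*(z + 1)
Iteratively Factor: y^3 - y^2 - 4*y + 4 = (y - 2)*(y^2 + y - 2) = (y - 2)*(y - 1)*(y + 2)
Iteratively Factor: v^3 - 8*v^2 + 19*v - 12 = (v - 4)*(v^2 - 4*v + 3) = (v - 4)*(v - 1)*(v - 3)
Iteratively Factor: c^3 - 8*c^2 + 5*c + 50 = (c + 2)*(c^2 - 10*c + 25) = (c - 5)*(c + 2)*(c - 5)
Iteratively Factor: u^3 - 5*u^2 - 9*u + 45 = (u + 3)*(u^2 - 8*u + 15) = (u - 3)*(u + 3)*(u - 5)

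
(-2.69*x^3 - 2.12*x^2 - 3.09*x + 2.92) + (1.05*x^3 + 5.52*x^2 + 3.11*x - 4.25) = -1.64*x^3 + 3.4*x^2 + 0.02*x - 1.33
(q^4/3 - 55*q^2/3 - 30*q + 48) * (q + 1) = q^5/3 + q^4/3 - 55*q^3/3 - 145*q^2/3 + 18*q + 48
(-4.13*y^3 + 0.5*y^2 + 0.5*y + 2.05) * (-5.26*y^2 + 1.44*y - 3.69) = 21.7238*y^5 - 8.5772*y^4 + 13.3297*y^3 - 11.908*y^2 + 1.107*y - 7.5645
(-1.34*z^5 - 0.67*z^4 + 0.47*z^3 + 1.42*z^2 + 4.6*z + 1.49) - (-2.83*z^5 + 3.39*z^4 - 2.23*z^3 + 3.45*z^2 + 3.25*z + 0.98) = 1.49*z^5 - 4.06*z^4 + 2.7*z^3 - 2.03*z^2 + 1.35*z + 0.51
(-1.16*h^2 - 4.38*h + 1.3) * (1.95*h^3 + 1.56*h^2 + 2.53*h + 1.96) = -2.262*h^5 - 10.3506*h^4 - 7.2326*h^3 - 11.327*h^2 - 5.2958*h + 2.548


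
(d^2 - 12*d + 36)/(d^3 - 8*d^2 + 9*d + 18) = (d - 6)/(d^2 - 2*d - 3)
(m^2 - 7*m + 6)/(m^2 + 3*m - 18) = (m^2 - 7*m + 6)/(m^2 + 3*m - 18)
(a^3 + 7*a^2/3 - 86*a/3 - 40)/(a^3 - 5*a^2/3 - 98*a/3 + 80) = (3*a + 4)/(3*a - 8)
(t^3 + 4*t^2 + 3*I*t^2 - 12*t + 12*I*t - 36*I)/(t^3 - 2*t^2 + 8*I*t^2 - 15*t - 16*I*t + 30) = (t + 6)/(t + 5*I)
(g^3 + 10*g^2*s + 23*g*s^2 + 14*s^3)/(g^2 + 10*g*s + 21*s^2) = (g^2 + 3*g*s + 2*s^2)/(g + 3*s)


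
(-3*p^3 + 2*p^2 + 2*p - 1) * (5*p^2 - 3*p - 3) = -15*p^5 + 19*p^4 + 13*p^3 - 17*p^2 - 3*p + 3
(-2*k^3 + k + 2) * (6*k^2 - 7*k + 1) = -12*k^5 + 14*k^4 + 4*k^3 + 5*k^2 - 13*k + 2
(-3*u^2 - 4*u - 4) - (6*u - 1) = -3*u^2 - 10*u - 3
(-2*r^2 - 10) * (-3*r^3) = 6*r^5 + 30*r^3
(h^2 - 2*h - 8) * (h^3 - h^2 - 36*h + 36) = h^5 - 3*h^4 - 42*h^3 + 116*h^2 + 216*h - 288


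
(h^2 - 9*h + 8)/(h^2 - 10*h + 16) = (h - 1)/(h - 2)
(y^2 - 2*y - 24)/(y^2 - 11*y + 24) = (y^2 - 2*y - 24)/(y^2 - 11*y + 24)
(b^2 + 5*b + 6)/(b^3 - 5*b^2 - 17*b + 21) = (b + 2)/(b^2 - 8*b + 7)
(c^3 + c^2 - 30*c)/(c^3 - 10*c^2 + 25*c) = (c + 6)/(c - 5)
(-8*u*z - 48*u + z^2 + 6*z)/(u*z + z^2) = (-8*u*z - 48*u + z^2 + 6*z)/(z*(u + z))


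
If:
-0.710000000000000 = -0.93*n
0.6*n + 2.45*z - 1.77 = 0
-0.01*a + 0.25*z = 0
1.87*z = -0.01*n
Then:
No Solution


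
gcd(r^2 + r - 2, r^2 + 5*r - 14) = 1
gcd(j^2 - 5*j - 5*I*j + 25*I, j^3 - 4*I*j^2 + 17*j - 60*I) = j - 5*I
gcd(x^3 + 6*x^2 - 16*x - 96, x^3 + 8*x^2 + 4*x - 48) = x^2 + 10*x + 24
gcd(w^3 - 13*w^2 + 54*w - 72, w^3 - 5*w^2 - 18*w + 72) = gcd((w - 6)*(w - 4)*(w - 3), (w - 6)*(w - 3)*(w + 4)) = w^2 - 9*w + 18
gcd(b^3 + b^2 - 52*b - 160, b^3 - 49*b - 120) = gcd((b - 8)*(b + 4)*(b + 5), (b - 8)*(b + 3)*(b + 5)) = b^2 - 3*b - 40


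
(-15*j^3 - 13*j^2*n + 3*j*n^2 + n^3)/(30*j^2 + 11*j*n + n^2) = (-3*j^2 - 2*j*n + n^2)/(6*j + n)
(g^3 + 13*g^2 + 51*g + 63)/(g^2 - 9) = (g^2 + 10*g + 21)/(g - 3)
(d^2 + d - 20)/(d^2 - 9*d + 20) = (d + 5)/(d - 5)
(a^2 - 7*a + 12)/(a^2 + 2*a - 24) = (a - 3)/(a + 6)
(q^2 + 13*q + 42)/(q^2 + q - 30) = (q + 7)/(q - 5)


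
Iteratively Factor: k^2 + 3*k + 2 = (k + 2)*(k + 1)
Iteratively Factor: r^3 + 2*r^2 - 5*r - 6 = (r - 2)*(r^2 + 4*r + 3) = (r - 2)*(r + 3)*(r + 1)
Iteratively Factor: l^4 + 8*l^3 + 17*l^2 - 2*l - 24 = (l + 4)*(l^3 + 4*l^2 + l - 6) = (l - 1)*(l + 4)*(l^2 + 5*l + 6) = (l - 1)*(l + 3)*(l + 4)*(l + 2)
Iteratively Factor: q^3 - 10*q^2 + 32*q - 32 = (q - 2)*(q^2 - 8*q + 16) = (q - 4)*(q - 2)*(q - 4)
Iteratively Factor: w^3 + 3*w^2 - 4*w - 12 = (w - 2)*(w^2 + 5*w + 6) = (w - 2)*(w + 2)*(w + 3)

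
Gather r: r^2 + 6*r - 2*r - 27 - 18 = r^2 + 4*r - 45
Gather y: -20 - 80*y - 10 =-80*y - 30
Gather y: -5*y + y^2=y^2 - 5*y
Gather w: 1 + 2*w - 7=2*w - 6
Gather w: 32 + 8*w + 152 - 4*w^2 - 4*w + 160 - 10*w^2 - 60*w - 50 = -14*w^2 - 56*w + 294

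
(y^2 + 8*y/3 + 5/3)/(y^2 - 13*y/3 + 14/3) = (3*y^2 + 8*y + 5)/(3*y^2 - 13*y + 14)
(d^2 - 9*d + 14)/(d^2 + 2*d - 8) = (d - 7)/(d + 4)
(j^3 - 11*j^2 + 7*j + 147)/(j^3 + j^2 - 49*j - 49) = (j^2 - 4*j - 21)/(j^2 + 8*j + 7)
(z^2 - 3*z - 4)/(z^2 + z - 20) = (z + 1)/(z + 5)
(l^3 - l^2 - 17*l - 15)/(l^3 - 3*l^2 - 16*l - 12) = (l^2 - 2*l - 15)/(l^2 - 4*l - 12)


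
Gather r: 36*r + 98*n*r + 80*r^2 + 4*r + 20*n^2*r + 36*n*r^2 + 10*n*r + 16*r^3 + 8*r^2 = 16*r^3 + r^2*(36*n + 88) + r*(20*n^2 + 108*n + 40)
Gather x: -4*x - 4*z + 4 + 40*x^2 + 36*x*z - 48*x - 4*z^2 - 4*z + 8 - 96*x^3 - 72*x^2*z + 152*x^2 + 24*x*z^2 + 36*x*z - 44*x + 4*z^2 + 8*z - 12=-96*x^3 + x^2*(192 - 72*z) + x*(24*z^2 + 72*z - 96)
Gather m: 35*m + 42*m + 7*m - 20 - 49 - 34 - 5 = 84*m - 108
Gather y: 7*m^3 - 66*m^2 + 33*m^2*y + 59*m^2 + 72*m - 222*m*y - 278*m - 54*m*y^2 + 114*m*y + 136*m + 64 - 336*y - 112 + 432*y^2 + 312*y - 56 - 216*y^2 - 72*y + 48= 7*m^3 - 7*m^2 - 70*m + y^2*(216 - 54*m) + y*(33*m^2 - 108*m - 96) - 56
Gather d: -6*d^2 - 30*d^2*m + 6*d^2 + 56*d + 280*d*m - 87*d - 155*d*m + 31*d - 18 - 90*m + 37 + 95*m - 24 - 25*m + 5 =-30*d^2*m + 125*d*m - 20*m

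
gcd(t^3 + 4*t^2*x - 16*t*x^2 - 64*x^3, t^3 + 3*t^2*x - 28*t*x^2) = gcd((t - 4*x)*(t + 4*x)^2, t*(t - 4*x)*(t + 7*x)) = -t + 4*x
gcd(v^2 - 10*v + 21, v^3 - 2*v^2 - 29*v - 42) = v - 7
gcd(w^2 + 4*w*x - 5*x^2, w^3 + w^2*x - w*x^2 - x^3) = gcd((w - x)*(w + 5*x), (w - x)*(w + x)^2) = -w + x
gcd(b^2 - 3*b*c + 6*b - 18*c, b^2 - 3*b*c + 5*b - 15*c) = b - 3*c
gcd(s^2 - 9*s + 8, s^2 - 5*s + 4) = s - 1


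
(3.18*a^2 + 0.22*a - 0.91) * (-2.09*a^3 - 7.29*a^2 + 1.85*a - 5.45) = -6.6462*a^5 - 23.642*a^4 + 6.1811*a^3 - 10.2901*a^2 - 2.8825*a + 4.9595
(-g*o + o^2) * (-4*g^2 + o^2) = 4*g^3*o - 4*g^2*o^2 - g*o^3 + o^4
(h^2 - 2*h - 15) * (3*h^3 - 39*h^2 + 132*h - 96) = 3*h^5 - 45*h^4 + 165*h^3 + 225*h^2 - 1788*h + 1440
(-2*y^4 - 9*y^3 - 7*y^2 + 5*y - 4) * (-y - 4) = 2*y^5 + 17*y^4 + 43*y^3 + 23*y^2 - 16*y + 16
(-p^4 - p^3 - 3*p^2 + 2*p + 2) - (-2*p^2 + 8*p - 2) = -p^4 - p^3 - p^2 - 6*p + 4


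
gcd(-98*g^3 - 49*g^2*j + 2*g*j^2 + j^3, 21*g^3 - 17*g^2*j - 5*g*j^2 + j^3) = 7*g - j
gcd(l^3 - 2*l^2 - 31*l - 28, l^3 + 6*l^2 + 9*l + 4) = l^2 + 5*l + 4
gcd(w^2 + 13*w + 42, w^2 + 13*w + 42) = w^2 + 13*w + 42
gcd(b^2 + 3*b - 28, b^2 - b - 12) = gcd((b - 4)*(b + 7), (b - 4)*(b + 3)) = b - 4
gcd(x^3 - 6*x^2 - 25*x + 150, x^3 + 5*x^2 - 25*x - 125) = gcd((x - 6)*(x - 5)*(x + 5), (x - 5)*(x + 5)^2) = x^2 - 25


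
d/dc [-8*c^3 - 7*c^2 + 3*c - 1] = -24*c^2 - 14*c + 3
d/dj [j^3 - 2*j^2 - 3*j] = 3*j^2 - 4*j - 3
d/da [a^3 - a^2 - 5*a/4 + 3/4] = 3*a^2 - 2*a - 5/4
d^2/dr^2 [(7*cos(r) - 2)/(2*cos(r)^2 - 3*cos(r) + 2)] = (252*sin(r)^4*cos(r) + 10*sin(r)^4 - 124*sin(r)^2 - 43*cos(r) + 9*cos(3*r) - 14*cos(5*r) + 50)/(2*sin(r)^2 + 3*cos(r) - 4)^3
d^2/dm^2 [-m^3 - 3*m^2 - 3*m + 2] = -6*m - 6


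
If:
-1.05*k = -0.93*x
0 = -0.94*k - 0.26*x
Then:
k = 0.00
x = 0.00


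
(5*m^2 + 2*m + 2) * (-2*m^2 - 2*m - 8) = -10*m^4 - 14*m^3 - 48*m^2 - 20*m - 16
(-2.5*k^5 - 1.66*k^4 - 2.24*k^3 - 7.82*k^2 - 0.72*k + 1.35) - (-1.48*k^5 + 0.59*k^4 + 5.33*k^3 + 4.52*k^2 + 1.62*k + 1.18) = -1.02*k^5 - 2.25*k^4 - 7.57*k^3 - 12.34*k^2 - 2.34*k + 0.17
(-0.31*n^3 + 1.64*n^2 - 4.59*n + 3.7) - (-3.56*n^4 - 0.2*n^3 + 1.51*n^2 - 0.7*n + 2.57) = 3.56*n^4 - 0.11*n^3 + 0.13*n^2 - 3.89*n + 1.13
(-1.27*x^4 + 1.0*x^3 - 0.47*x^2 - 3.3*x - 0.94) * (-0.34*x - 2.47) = 0.4318*x^5 + 2.7969*x^4 - 2.3102*x^3 + 2.2829*x^2 + 8.4706*x + 2.3218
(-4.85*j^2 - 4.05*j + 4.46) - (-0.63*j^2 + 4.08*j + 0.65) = -4.22*j^2 - 8.13*j + 3.81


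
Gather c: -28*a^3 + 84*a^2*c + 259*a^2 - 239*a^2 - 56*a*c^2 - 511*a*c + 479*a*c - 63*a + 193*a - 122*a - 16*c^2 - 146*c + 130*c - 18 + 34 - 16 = -28*a^3 + 20*a^2 + 8*a + c^2*(-56*a - 16) + c*(84*a^2 - 32*a - 16)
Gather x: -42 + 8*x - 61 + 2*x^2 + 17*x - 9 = 2*x^2 + 25*x - 112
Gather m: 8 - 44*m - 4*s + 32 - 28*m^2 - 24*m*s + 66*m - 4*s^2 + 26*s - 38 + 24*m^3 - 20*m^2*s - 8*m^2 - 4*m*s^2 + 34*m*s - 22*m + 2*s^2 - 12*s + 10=24*m^3 + m^2*(-20*s - 36) + m*(-4*s^2 + 10*s) - 2*s^2 + 10*s + 12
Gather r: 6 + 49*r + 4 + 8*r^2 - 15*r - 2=8*r^2 + 34*r + 8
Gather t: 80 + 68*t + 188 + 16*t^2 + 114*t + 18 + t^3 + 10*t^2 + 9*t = t^3 + 26*t^2 + 191*t + 286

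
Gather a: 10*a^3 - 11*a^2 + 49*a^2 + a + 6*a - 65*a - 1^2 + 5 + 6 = 10*a^3 + 38*a^2 - 58*a + 10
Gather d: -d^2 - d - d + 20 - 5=-d^2 - 2*d + 15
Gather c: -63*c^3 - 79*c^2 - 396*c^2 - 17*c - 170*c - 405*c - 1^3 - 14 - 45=-63*c^3 - 475*c^2 - 592*c - 60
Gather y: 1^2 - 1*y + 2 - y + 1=4 - 2*y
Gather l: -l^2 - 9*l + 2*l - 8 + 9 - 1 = -l^2 - 7*l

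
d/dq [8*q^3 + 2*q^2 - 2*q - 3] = 24*q^2 + 4*q - 2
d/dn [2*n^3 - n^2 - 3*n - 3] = 6*n^2 - 2*n - 3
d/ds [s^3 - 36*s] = 3*s^2 - 36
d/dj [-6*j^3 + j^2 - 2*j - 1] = -18*j^2 + 2*j - 2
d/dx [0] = 0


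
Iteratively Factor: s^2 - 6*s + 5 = (s - 1)*(s - 5)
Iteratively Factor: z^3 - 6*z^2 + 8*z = (z - 4)*(z^2 - 2*z) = (z - 4)*(z - 2)*(z)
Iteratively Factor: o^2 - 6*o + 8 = (o - 4)*(o - 2)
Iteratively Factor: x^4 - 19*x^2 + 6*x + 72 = (x - 3)*(x^3 + 3*x^2 - 10*x - 24) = (x - 3)^2*(x^2 + 6*x + 8) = (x - 3)^2*(x + 4)*(x + 2)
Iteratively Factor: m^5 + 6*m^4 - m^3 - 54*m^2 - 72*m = (m)*(m^4 + 6*m^3 - m^2 - 54*m - 72) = m*(m + 4)*(m^3 + 2*m^2 - 9*m - 18) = m*(m - 3)*(m + 4)*(m^2 + 5*m + 6) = m*(m - 3)*(m + 3)*(m + 4)*(m + 2)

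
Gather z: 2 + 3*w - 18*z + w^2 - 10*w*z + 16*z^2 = w^2 + 3*w + 16*z^2 + z*(-10*w - 18) + 2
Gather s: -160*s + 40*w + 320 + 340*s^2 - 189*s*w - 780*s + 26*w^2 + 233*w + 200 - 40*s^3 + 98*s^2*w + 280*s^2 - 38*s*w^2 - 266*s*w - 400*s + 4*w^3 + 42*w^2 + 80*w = -40*s^3 + s^2*(98*w + 620) + s*(-38*w^2 - 455*w - 1340) + 4*w^3 + 68*w^2 + 353*w + 520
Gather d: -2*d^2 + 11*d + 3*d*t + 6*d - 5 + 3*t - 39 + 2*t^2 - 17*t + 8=-2*d^2 + d*(3*t + 17) + 2*t^2 - 14*t - 36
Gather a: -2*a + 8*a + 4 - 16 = 6*a - 12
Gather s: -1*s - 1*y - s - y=-2*s - 2*y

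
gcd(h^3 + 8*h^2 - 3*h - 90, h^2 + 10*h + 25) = h + 5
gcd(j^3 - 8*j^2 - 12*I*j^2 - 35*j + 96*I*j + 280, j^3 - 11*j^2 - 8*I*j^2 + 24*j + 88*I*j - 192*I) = j - 8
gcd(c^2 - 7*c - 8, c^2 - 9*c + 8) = c - 8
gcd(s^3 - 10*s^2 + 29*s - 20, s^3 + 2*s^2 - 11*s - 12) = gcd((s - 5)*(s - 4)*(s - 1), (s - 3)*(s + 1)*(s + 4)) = 1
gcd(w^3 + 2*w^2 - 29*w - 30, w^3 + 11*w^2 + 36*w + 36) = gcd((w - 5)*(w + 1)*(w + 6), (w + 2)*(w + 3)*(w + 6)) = w + 6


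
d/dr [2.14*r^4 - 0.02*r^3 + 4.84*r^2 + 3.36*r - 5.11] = 8.56*r^3 - 0.06*r^2 + 9.68*r + 3.36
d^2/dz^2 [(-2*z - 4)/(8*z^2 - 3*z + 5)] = 4*(-(z + 2)*(16*z - 3)^2 + (24*z + 13)*(8*z^2 - 3*z + 5))/(8*z^2 - 3*z + 5)^3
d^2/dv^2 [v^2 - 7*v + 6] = 2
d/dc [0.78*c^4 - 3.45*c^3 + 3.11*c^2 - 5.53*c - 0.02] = 3.12*c^3 - 10.35*c^2 + 6.22*c - 5.53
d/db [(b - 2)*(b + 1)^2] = 3*b^2 - 3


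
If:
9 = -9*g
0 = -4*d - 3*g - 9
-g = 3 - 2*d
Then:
No Solution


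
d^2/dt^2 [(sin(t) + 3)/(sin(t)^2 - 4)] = (-9*sin(t)^5 - 12*sin(t)^4 - 30*sin(t)^2 - 7*sin(t)/2 + 3*sin(3*t) + sin(5*t)/2 + 24)/((sin(t) - 2)^3*(sin(t) + 2)^3)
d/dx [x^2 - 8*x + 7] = 2*x - 8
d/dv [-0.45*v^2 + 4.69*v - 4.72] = 4.69 - 0.9*v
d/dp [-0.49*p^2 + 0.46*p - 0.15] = 0.46 - 0.98*p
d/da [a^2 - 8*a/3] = 2*a - 8/3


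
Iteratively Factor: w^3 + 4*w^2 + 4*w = (w)*(w^2 + 4*w + 4) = w*(w + 2)*(w + 2)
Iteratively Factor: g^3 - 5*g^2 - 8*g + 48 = (g - 4)*(g^2 - g - 12) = (g - 4)*(g + 3)*(g - 4)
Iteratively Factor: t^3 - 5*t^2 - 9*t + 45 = (t - 5)*(t^2 - 9) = (t - 5)*(t - 3)*(t + 3)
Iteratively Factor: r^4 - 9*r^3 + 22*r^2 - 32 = (r - 2)*(r^3 - 7*r^2 + 8*r + 16) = (r - 4)*(r - 2)*(r^2 - 3*r - 4) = (r - 4)*(r - 2)*(r + 1)*(r - 4)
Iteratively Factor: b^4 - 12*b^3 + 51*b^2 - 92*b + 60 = (b - 3)*(b^3 - 9*b^2 + 24*b - 20) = (b - 5)*(b - 3)*(b^2 - 4*b + 4) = (b - 5)*(b - 3)*(b - 2)*(b - 2)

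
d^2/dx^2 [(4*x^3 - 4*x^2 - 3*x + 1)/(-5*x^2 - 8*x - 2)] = 86*(-7*x^3 - 9*x^2 - 6*x - 2)/(125*x^6 + 600*x^5 + 1110*x^4 + 992*x^3 + 444*x^2 + 96*x + 8)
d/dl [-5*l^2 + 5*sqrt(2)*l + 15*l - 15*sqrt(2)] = -10*l + 5*sqrt(2) + 15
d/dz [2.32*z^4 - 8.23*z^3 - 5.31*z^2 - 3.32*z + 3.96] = 9.28*z^3 - 24.69*z^2 - 10.62*z - 3.32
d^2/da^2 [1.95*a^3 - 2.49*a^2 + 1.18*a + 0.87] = 11.7*a - 4.98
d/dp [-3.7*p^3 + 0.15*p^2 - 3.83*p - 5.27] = -11.1*p^2 + 0.3*p - 3.83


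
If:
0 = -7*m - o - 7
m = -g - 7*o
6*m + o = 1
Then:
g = -335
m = -8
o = 49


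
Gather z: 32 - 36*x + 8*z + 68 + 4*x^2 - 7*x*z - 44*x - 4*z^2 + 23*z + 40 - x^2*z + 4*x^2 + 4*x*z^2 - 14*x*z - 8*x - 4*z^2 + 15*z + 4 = 8*x^2 - 88*x + z^2*(4*x - 8) + z*(-x^2 - 21*x + 46) + 144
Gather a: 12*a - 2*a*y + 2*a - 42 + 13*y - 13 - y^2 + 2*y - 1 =a*(14 - 2*y) - y^2 + 15*y - 56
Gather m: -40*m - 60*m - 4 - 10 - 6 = -100*m - 20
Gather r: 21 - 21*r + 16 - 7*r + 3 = 40 - 28*r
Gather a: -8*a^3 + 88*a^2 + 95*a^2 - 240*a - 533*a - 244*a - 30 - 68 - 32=-8*a^3 + 183*a^2 - 1017*a - 130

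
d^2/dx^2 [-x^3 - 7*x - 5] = -6*x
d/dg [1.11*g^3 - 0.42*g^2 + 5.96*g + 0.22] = 3.33*g^2 - 0.84*g + 5.96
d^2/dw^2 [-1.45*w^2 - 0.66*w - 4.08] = -2.90000000000000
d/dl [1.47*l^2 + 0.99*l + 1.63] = 2.94*l + 0.99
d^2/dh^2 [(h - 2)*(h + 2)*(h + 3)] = 6*h + 6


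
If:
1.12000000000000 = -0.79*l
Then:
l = -1.42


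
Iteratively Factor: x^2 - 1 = (x - 1)*(x + 1)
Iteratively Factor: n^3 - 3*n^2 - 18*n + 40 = (n + 4)*(n^2 - 7*n + 10) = (n - 2)*(n + 4)*(n - 5)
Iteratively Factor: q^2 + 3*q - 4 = (q - 1)*(q + 4)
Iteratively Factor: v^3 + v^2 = (v)*(v^2 + v) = v^2*(v + 1)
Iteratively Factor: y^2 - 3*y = (y)*(y - 3)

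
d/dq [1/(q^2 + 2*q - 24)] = 2*(-q - 1)/(q^2 + 2*q - 24)^2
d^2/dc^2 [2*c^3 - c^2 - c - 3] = 12*c - 2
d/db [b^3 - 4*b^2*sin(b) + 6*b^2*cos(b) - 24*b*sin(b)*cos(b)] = -6*b^2*sin(b) - 4*b^2*cos(b) + 3*b^2 - 8*b*sin(b) + 12*b*cos(b) - 24*b*cos(2*b) - 12*sin(2*b)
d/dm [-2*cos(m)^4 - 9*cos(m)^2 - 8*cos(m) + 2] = 2*(12*cos(m) + cos(3*m) + 4)*sin(m)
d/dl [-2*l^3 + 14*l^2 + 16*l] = -6*l^2 + 28*l + 16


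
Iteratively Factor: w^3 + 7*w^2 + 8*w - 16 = (w - 1)*(w^2 + 8*w + 16) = (w - 1)*(w + 4)*(w + 4)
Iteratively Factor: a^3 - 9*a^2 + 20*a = (a - 4)*(a^2 - 5*a) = a*(a - 4)*(a - 5)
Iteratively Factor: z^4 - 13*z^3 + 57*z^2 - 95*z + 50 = (z - 5)*(z^3 - 8*z^2 + 17*z - 10) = (z - 5)*(z - 1)*(z^2 - 7*z + 10) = (z - 5)^2*(z - 1)*(z - 2)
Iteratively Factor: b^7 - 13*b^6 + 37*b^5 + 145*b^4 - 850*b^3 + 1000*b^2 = (b - 2)*(b^6 - 11*b^5 + 15*b^4 + 175*b^3 - 500*b^2) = (b - 5)*(b - 2)*(b^5 - 6*b^4 - 15*b^3 + 100*b^2) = b*(b - 5)*(b - 2)*(b^4 - 6*b^3 - 15*b^2 + 100*b) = b*(b - 5)*(b - 2)*(b + 4)*(b^3 - 10*b^2 + 25*b) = b*(b - 5)^2*(b - 2)*(b + 4)*(b^2 - 5*b) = b*(b - 5)^3*(b - 2)*(b + 4)*(b)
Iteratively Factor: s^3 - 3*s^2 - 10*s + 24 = (s - 2)*(s^2 - s - 12) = (s - 4)*(s - 2)*(s + 3)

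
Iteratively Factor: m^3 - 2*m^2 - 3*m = (m + 1)*(m^2 - 3*m) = (m - 3)*(m + 1)*(m)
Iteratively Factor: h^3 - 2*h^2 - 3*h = (h - 3)*(h^2 + h) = (h - 3)*(h + 1)*(h)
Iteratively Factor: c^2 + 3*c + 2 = (c + 2)*(c + 1)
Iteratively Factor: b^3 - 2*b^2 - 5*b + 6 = (b - 3)*(b^2 + b - 2) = (b - 3)*(b - 1)*(b + 2)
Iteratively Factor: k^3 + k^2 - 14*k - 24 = (k - 4)*(k^2 + 5*k + 6) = (k - 4)*(k + 2)*(k + 3)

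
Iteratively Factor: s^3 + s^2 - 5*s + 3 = (s - 1)*(s^2 + 2*s - 3) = (s - 1)^2*(s + 3)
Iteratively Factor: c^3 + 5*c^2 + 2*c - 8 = (c + 4)*(c^2 + c - 2) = (c + 2)*(c + 4)*(c - 1)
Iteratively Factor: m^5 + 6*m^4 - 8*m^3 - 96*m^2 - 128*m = (m + 2)*(m^4 + 4*m^3 - 16*m^2 - 64*m) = m*(m + 2)*(m^3 + 4*m^2 - 16*m - 64) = m*(m + 2)*(m + 4)*(m^2 - 16) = m*(m + 2)*(m + 4)^2*(m - 4)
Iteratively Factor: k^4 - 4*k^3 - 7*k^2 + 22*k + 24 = (k + 1)*(k^3 - 5*k^2 - 2*k + 24) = (k - 4)*(k + 1)*(k^2 - k - 6) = (k - 4)*(k - 3)*(k + 1)*(k + 2)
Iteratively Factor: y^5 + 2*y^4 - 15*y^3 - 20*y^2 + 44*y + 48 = (y + 2)*(y^4 - 15*y^2 + 10*y + 24) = (y + 1)*(y + 2)*(y^3 - y^2 - 14*y + 24) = (y - 2)*(y + 1)*(y + 2)*(y^2 + y - 12) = (y - 3)*(y - 2)*(y + 1)*(y + 2)*(y + 4)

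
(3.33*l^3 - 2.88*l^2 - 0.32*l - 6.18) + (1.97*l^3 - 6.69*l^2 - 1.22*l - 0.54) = 5.3*l^3 - 9.57*l^2 - 1.54*l - 6.72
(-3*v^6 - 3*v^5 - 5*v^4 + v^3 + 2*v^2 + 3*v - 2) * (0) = 0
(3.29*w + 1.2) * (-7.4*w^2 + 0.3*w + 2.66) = -24.346*w^3 - 7.893*w^2 + 9.1114*w + 3.192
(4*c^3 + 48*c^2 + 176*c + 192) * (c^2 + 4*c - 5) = 4*c^5 + 64*c^4 + 348*c^3 + 656*c^2 - 112*c - 960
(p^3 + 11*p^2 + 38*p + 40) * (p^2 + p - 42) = p^5 + 12*p^4 + 7*p^3 - 384*p^2 - 1556*p - 1680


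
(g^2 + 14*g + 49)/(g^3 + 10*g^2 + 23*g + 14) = (g + 7)/(g^2 + 3*g + 2)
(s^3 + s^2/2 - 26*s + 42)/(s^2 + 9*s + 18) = (s^2 - 11*s/2 + 7)/(s + 3)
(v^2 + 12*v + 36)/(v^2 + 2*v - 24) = (v + 6)/(v - 4)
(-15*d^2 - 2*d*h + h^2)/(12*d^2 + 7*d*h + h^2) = (-5*d + h)/(4*d + h)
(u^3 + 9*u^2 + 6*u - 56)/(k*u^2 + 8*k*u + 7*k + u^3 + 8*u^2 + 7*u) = (u^2 + 2*u - 8)/(k*u + k + u^2 + u)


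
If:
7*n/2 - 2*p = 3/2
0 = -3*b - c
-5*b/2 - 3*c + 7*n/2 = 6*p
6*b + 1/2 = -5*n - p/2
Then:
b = -437/1283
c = 1311/1283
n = 419/1283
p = -229/1283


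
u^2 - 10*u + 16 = (u - 8)*(u - 2)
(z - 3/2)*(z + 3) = z^2 + 3*z/2 - 9/2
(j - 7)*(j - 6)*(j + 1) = j^3 - 12*j^2 + 29*j + 42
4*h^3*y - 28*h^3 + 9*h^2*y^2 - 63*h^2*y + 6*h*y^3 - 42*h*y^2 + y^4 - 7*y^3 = (h + y)^2*(4*h + y)*(y - 7)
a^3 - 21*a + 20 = (a - 4)*(a - 1)*(a + 5)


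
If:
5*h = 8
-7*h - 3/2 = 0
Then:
No Solution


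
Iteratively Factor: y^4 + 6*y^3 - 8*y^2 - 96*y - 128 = (y + 4)*(y^3 + 2*y^2 - 16*y - 32) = (y + 2)*(y + 4)*(y^2 - 16) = (y - 4)*(y + 2)*(y + 4)*(y + 4)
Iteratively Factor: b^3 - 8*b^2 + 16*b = (b - 4)*(b^2 - 4*b) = (b - 4)^2*(b)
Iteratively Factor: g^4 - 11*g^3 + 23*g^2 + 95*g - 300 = (g - 5)*(g^3 - 6*g^2 - 7*g + 60) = (g - 5)*(g - 4)*(g^2 - 2*g - 15) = (g - 5)^2*(g - 4)*(g + 3)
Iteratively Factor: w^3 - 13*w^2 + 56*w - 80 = (w - 4)*(w^2 - 9*w + 20) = (w - 4)^2*(w - 5)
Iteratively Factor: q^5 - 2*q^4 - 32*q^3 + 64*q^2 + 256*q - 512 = (q - 4)*(q^4 + 2*q^3 - 24*q^2 - 32*q + 128) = (q - 4)*(q - 2)*(q^3 + 4*q^2 - 16*q - 64) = (q - 4)*(q - 2)*(q + 4)*(q^2 - 16) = (q - 4)*(q - 2)*(q + 4)^2*(q - 4)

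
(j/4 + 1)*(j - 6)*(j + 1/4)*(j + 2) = j^4/4 + j^3/16 - 7*j^2 - 55*j/4 - 3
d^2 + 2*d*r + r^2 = (d + r)^2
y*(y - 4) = y^2 - 4*y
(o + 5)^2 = o^2 + 10*o + 25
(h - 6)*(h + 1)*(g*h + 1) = g*h^3 - 5*g*h^2 - 6*g*h + h^2 - 5*h - 6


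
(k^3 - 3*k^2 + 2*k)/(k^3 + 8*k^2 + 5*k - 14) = k*(k - 2)/(k^2 + 9*k + 14)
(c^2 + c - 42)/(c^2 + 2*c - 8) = (c^2 + c - 42)/(c^2 + 2*c - 8)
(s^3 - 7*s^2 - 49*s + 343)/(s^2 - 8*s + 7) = (s^2 - 49)/(s - 1)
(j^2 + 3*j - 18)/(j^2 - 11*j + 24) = (j + 6)/(j - 8)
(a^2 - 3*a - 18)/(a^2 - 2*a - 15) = (a - 6)/(a - 5)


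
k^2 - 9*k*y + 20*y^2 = (k - 5*y)*(k - 4*y)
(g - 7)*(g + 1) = g^2 - 6*g - 7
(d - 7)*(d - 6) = d^2 - 13*d + 42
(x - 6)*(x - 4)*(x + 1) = x^3 - 9*x^2 + 14*x + 24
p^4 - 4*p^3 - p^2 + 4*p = p*(p - 4)*(p - 1)*(p + 1)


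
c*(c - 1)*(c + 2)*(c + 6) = c^4 + 7*c^3 + 4*c^2 - 12*c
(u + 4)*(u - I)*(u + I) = u^3 + 4*u^2 + u + 4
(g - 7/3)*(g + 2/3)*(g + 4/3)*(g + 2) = g^4 + 5*g^3/3 - 40*g^2/9 - 260*g/27 - 112/27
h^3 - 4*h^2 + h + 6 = (h - 3)*(h - 2)*(h + 1)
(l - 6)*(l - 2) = l^2 - 8*l + 12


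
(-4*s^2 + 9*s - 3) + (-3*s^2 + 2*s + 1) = -7*s^2 + 11*s - 2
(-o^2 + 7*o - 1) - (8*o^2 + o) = -9*o^2 + 6*o - 1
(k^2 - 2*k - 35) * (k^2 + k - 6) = k^4 - k^3 - 43*k^2 - 23*k + 210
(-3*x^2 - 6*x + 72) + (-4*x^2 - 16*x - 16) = -7*x^2 - 22*x + 56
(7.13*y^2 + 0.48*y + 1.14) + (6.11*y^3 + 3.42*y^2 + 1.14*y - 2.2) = 6.11*y^3 + 10.55*y^2 + 1.62*y - 1.06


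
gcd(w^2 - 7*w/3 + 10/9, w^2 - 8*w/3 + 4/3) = w - 2/3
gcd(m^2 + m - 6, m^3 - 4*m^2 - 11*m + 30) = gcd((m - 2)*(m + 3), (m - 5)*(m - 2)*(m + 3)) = m^2 + m - 6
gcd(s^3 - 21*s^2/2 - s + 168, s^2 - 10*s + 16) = s - 8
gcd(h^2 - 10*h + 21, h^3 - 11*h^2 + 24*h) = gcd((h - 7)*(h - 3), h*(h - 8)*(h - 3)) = h - 3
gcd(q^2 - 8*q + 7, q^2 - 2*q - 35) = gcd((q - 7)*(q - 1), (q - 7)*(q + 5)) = q - 7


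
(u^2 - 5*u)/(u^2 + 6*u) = (u - 5)/(u + 6)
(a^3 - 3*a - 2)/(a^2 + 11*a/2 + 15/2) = 2*(a^3 - 3*a - 2)/(2*a^2 + 11*a + 15)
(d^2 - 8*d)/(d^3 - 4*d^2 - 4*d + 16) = d*(d - 8)/(d^3 - 4*d^2 - 4*d + 16)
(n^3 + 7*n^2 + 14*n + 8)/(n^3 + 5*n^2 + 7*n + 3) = (n^2 + 6*n + 8)/(n^2 + 4*n + 3)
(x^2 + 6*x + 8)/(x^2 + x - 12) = (x + 2)/(x - 3)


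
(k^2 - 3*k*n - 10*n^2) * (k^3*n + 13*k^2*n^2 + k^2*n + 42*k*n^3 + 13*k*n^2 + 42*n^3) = k^5*n + 10*k^4*n^2 + k^4*n - 7*k^3*n^3 + 10*k^3*n^2 - 256*k^2*n^4 - 7*k^2*n^3 - 420*k*n^5 - 256*k*n^4 - 420*n^5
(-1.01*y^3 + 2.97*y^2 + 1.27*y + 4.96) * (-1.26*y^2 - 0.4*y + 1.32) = 1.2726*y^5 - 3.3382*y^4 - 4.1214*y^3 - 2.8372*y^2 - 0.3076*y + 6.5472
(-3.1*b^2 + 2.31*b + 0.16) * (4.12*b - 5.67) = -12.772*b^3 + 27.0942*b^2 - 12.4385*b - 0.9072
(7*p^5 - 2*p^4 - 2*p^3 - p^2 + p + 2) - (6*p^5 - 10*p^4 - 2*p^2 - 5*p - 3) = p^5 + 8*p^4 - 2*p^3 + p^2 + 6*p + 5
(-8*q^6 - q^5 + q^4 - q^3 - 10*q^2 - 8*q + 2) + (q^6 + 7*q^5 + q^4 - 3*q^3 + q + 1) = -7*q^6 + 6*q^5 + 2*q^4 - 4*q^3 - 10*q^2 - 7*q + 3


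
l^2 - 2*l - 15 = (l - 5)*(l + 3)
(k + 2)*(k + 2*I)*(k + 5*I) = k^3 + 2*k^2 + 7*I*k^2 - 10*k + 14*I*k - 20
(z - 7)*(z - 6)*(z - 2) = z^3 - 15*z^2 + 68*z - 84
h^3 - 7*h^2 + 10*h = h*(h - 5)*(h - 2)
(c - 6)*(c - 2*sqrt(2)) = c^2 - 6*c - 2*sqrt(2)*c + 12*sqrt(2)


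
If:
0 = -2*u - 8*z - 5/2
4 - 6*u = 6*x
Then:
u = -4*z - 5/4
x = 4*z + 23/12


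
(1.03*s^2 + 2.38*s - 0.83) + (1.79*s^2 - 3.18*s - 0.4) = 2.82*s^2 - 0.8*s - 1.23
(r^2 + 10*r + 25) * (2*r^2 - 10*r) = 2*r^4 + 10*r^3 - 50*r^2 - 250*r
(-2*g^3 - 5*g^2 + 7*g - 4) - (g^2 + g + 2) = -2*g^3 - 6*g^2 + 6*g - 6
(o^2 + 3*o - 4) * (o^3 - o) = o^5 + 3*o^4 - 5*o^3 - 3*o^2 + 4*o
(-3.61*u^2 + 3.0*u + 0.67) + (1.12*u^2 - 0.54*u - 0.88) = -2.49*u^2 + 2.46*u - 0.21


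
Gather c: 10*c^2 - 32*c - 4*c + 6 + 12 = 10*c^2 - 36*c + 18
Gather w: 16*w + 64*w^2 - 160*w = 64*w^2 - 144*w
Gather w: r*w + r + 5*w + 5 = r + w*(r + 5) + 5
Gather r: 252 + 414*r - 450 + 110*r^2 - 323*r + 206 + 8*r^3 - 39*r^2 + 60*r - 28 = 8*r^3 + 71*r^2 + 151*r - 20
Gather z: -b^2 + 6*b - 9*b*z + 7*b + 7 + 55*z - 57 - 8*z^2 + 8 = -b^2 + 13*b - 8*z^2 + z*(55 - 9*b) - 42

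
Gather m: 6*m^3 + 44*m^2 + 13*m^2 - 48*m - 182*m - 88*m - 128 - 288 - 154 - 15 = 6*m^3 + 57*m^2 - 318*m - 585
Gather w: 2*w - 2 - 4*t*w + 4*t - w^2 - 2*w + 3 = -4*t*w + 4*t - w^2 + 1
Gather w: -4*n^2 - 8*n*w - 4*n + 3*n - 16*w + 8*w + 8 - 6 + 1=-4*n^2 - n + w*(-8*n - 8) + 3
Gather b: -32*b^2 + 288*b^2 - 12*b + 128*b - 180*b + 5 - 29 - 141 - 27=256*b^2 - 64*b - 192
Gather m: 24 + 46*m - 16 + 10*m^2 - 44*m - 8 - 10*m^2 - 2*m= 0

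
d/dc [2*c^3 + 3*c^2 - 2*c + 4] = 6*c^2 + 6*c - 2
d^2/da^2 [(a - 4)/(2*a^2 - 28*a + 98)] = (a + 2)/(a^4 - 28*a^3 + 294*a^2 - 1372*a + 2401)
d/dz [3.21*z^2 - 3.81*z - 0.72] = 6.42*z - 3.81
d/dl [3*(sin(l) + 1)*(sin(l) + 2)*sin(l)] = 3*(3*sin(l)^2 + 6*sin(l) + 2)*cos(l)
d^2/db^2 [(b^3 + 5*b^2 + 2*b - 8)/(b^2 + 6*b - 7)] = 30/(b^3 + 21*b^2 + 147*b + 343)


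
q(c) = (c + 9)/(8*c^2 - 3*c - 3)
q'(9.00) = -0.00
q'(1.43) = -2.41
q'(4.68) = -0.03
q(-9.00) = 0.00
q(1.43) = 1.15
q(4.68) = 0.09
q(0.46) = -3.52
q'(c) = (3 - 16*c)*(c + 9)/(8*c^2 - 3*c - 3)^2 + 1/(8*c^2 - 3*c - 3)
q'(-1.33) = 0.88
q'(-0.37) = 120.60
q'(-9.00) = 0.00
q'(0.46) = -6.08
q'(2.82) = -0.16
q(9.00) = 0.03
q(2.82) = 0.23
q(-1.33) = 0.51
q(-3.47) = 0.05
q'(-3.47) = 0.04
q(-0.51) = 13.90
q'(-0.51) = 255.60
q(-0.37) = -10.86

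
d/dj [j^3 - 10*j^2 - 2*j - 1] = 3*j^2 - 20*j - 2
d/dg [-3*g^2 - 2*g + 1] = -6*g - 2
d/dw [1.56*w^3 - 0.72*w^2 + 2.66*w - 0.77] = 4.68*w^2 - 1.44*w + 2.66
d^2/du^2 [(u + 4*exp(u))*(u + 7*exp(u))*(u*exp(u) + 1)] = u^3*exp(u) + 44*u^2*exp(2*u) + 6*u^2*exp(u) + 252*u*exp(3*u) + 88*u*exp(2*u) + 17*u*exp(u) + 168*exp(3*u) + 134*exp(2*u) + 22*exp(u) + 2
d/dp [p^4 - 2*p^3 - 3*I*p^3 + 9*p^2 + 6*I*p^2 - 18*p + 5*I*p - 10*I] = 4*p^3 + p^2*(-6 - 9*I) + p*(18 + 12*I) - 18 + 5*I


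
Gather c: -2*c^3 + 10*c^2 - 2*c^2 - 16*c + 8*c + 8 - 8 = -2*c^3 + 8*c^2 - 8*c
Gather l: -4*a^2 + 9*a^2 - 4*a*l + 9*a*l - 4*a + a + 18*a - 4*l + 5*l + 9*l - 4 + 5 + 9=5*a^2 + 15*a + l*(5*a + 10) + 10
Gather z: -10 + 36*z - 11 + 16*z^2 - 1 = 16*z^2 + 36*z - 22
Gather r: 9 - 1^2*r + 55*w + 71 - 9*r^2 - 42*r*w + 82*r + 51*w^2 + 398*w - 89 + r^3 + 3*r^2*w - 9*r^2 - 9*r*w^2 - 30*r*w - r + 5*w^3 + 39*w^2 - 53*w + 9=r^3 + r^2*(3*w - 18) + r*(-9*w^2 - 72*w + 80) + 5*w^3 + 90*w^2 + 400*w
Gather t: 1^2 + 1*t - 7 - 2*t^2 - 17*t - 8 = -2*t^2 - 16*t - 14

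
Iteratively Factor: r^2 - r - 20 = (r - 5)*(r + 4)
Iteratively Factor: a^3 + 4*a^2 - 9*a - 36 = (a + 3)*(a^2 + a - 12) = (a + 3)*(a + 4)*(a - 3)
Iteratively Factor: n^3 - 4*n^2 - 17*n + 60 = (n + 4)*(n^2 - 8*n + 15) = (n - 5)*(n + 4)*(n - 3)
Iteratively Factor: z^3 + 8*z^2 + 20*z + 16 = (z + 2)*(z^2 + 6*z + 8) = (z + 2)*(z + 4)*(z + 2)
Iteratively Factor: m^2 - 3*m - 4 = (m - 4)*(m + 1)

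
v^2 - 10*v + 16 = (v - 8)*(v - 2)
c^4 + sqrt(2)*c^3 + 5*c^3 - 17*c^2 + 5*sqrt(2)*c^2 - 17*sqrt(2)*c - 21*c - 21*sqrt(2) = (c - 3)*(c + 1)*(c + 7)*(c + sqrt(2))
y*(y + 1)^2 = y^3 + 2*y^2 + y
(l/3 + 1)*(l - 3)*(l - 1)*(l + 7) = l^4/3 + 2*l^3 - 16*l^2/3 - 18*l + 21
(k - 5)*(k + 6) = k^2 + k - 30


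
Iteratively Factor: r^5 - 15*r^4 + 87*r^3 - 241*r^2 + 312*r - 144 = (r - 4)*(r^4 - 11*r^3 + 43*r^2 - 69*r + 36) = (r - 4)*(r - 3)*(r^3 - 8*r^2 + 19*r - 12) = (r - 4)^2*(r - 3)*(r^2 - 4*r + 3) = (r - 4)^2*(r - 3)^2*(r - 1)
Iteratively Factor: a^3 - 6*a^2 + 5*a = (a)*(a^2 - 6*a + 5) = a*(a - 5)*(a - 1)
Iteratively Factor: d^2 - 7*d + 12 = (d - 3)*(d - 4)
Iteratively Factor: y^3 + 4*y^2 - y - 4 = (y + 1)*(y^2 + 3*y - 4) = (y + 1)*(y + 4)*(y - 1)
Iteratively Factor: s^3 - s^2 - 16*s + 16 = (s - 4)*(s^2 + 3*s - 4) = (s - 4)*(s + 4)*(s - 1)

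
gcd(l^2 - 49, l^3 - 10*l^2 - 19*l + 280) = l - 7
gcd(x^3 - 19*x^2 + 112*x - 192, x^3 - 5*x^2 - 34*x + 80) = x - 8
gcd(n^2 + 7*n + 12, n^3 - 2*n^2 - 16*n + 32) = n + 4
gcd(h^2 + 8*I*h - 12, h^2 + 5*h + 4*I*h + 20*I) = 1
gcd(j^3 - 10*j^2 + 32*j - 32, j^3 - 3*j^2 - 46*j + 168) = j - 4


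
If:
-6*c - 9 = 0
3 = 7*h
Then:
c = -3/2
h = 3/7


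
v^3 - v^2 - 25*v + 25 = (v - 5)*(v - 1)*(v + 5)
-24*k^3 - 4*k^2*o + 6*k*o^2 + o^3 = (-2*k + o)*(2*k + o)*(6*k + o)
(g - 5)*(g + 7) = g^2 + 2*g - 35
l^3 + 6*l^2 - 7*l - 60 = (l - 3)*(l + 4)*(l + 5)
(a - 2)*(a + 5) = a^2 + 3*a - 10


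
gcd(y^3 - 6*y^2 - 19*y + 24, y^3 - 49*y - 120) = y^2 - 5*y - 24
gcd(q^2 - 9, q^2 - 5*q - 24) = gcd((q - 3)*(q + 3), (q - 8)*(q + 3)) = q + 3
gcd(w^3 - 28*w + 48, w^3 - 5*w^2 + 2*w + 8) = w^2 - 6*w + 8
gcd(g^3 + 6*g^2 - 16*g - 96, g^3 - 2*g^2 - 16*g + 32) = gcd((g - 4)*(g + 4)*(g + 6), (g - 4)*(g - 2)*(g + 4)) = g^2 - 16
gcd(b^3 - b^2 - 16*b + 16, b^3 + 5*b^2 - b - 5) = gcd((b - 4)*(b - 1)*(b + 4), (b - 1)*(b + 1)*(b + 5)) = b - 1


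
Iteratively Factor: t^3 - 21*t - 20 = (t - 5)*(t^2 + 5*t + 4) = (t - 5)*(t + 1)*(t + 4)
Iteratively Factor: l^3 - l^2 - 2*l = (l - 2)*(l^2 + l) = (l - 2)*(l + 1)*(l)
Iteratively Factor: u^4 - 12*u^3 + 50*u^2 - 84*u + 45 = (u - 1)*(u^3 - 11*u^2 + 39*u - 45) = (u - 5)*(u - 1)*(u^2 - 6*u + 9) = (u - 5)*(u - 3)*(u - 1)*(u - 3)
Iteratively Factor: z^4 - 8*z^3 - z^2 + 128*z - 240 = (z - 4)*(z^3 - 4*z^2 - 17*z + 60) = (z - 4)*(z - 3)*(z^2 - z - 20) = (z - 4)*(z - 3)*(z + 4)*(z - 5)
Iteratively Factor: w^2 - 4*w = (w - 4)*(w)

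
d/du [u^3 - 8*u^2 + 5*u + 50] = 3*u^2 - 16*u + 5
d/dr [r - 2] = 1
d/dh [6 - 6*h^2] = -12*h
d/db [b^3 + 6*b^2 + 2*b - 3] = 3*b^2 + 12*b + 2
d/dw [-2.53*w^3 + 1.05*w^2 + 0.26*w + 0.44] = -7.59*w^2 + 2.1*w + 0.26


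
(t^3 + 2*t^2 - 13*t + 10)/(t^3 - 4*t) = (t^2 + 4*t - 5)/(t*(t + 2))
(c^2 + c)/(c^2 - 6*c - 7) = c/(c - 7)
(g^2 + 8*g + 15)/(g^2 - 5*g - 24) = (g + 5)/(g - 8)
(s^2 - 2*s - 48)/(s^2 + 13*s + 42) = (s - 8)/(s + 7)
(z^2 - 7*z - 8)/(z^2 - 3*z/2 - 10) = 2*(-z^2 + 7*z + 8)/(-2*z^2 + 3*z + 20)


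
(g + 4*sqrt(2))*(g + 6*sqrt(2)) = g^2 + 10*sqrt(2)*g + 48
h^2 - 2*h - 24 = (h - 6)*(h + 4)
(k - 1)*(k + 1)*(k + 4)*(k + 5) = k^4 + 9*k^3 + 19*k^2 - 9*k - 20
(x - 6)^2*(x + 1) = x^3 - 11*x^2 + 24*x + 36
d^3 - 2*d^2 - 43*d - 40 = (d - 8)*(d + 1)*(d + 5)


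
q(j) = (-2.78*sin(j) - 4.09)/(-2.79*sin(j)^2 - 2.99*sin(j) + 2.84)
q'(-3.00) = 1.64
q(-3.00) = -1.15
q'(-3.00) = 1.64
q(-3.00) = -1.15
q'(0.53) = -76.64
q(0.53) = -8.93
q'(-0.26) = -1.22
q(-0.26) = -0.99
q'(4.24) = 0.25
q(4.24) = -0.49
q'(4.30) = 0.22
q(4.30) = -0.48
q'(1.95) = 3.23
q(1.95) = 2.85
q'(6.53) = -6.72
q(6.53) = -2.45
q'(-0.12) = -1.74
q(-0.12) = -1.19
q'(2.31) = 34.80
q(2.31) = 6.88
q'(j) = (5.58*sin(j)*cos(j) + 2.99*cos(j))*(-2.78*sin(j) - 4.09)/(-2.79*sin(j)^2 - 2.99*sin(j) + 2.84)^2 - 2.78*cos(j)/(-2.79*sin(j)^2 - 2.99*sin(j) + 2.84) = (-22.8222*sin(j) + 3.8781*cos(2*j) - 24.0024)*cos(j)/(2.79*sin(j)^2 + 2.99*sin(j) - 2.84)^2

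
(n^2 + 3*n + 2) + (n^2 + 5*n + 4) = 2*n^2 + 8*n + 6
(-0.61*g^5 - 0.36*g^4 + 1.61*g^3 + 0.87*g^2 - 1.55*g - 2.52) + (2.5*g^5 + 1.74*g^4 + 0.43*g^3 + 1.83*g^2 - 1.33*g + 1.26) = 1.89*g^5 + 1.38*g^4 + 2.04*g^3 + 2.7*g^2 - 2.88*g - 1.26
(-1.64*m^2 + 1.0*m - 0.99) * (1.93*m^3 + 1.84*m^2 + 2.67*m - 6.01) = -3.1652*m^5 - 1.0876*m^4 - 4.4495*m^3 + 10.7048*m^2 - 8.6533*m + 5.9499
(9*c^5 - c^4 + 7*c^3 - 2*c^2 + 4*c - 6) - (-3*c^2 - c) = 9*c^5 - c^4 + 7*c^3 + c^2 + 5*c - 6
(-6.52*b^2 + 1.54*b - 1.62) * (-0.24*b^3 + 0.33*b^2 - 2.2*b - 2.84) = 1.5648*b^5 - 2.5212*b^4 + 15.241*b^3 + 14.5942*b^2 - 0.809599999999999*b + 4.6008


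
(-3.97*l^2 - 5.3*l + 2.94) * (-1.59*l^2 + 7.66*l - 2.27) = 6.3123*l^4 - 21.9832*l^3 - 36.2607*l^2 + 34.5514*l - 6.6738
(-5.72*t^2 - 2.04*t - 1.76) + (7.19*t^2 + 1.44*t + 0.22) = 1.47*t^2 - 0.6*t - 1.54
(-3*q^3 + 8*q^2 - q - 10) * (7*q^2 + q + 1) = -21*q^5 + 53*q^4 - 2*q^3 - 63*q^2 - 11*q - 10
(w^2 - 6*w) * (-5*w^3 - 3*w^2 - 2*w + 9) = -5*w^5 + 27*w^4 + 16*w^3 + 21*w^2 - 54*w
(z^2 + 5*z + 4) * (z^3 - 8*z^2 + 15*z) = z^5 - 3*z^4 - 21*z^3 + 43*z^2 + 60*z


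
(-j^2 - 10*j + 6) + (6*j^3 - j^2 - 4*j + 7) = 6*j^3 - 2*j^2 - 14*j + 13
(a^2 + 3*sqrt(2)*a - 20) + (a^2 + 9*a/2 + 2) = 2*a^2 + 3*sqrt(2)*a + 9*a/2 - 18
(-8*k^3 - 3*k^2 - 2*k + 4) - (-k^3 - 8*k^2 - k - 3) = -7*k^3 + 5*k^2 - k + 7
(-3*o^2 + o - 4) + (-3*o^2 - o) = -6*o^2 - 4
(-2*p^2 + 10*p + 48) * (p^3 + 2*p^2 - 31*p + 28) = -2*p^5 + 6*p^4 + 130*p^3 - 270*p^2 - 1208*p + 1344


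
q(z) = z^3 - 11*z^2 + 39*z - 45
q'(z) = 3*z^2 - 22*z + 39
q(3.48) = -0.35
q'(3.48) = -1.23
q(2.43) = -0.83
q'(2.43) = 3.25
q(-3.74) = -397.04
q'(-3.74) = 163.24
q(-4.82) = -600.52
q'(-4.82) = 214.74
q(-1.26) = -113.60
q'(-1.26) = 71.48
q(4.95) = -0.19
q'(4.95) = 3.61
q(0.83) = -19.64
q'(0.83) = 22.81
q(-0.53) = -68.91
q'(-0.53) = 51.50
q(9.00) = 144.00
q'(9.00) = 84.00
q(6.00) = 9.00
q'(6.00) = 15.00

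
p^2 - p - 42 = (p - 7)*(p + 6)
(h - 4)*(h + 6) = h^2 + 2*h - 24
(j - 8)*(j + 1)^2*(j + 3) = j^4 - 3*j^3 - 33*j^2 - 53*j - 24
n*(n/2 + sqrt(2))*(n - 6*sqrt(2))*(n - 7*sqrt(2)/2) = n^4/2 - 15*sqrt(2)*n^3/4 + 2*n^2 + 42*sqrt(2)*n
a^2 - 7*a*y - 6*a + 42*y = (a - 6)*(a - 7*y)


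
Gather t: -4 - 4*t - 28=-4*t - 32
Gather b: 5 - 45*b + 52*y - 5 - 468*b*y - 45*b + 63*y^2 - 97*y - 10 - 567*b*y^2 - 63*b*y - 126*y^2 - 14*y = b*(-567*y^2 - 531*y - 90) - 63*y^2 - 59*y - 10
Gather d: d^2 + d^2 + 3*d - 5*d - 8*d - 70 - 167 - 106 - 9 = 2*d^2 - 10*d - 352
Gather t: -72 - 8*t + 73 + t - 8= -7*t - 7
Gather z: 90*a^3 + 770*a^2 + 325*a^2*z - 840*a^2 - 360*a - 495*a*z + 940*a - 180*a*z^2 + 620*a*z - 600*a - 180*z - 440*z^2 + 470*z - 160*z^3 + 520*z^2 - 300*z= 90*a^3 - 70*a^2 - 20*a - 160*z^3 + z^2*(80 - 180*a) + z*(325*a^2 + 125*a - 10)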